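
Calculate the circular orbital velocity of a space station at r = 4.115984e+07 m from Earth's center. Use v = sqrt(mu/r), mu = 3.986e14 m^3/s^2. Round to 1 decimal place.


Step 1: mu / r = 3.986e14 / 4.115984e+07 = 9684197.0231
Step 2: v = sqrt(9684197.0231) = 3111.9 m/s

3111.9


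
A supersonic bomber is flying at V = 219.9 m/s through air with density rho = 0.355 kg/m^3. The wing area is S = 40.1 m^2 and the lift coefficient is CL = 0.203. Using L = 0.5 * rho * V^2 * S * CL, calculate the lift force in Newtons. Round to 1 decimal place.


Step 1: Calculate dynamic pressure q = 0.5 * 0.355 * 219.9^2 = 0.5 * 0.355 * 48356.01 = 8583.1918 Pa
Step 2: Multiply by wing area and lift coefficient: L = 8583.1918 * 40.1 * 0.203
Step 3: L = 344185.9902 * 0.203 = 69869.8 N

69869.8


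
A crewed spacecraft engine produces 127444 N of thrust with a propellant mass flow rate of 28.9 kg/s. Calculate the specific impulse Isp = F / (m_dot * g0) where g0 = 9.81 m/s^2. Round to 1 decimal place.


Step 1: m_dot * g0 = 28.9 * 9.81 = 283.51
Step 2: Isp = 127444 / 283.51 = 449.5 s

449.5


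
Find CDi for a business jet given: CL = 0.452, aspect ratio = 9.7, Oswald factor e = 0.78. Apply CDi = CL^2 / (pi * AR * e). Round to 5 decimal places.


Step 1: CL^2 = 0.452^2 = 0.204304
Step 2: pi * AR * e = 3.14159 * 9.7 * 0.78 = 23.76929
Step 3: CDi = 0.204304 / 23.76929 = 0.00860

0.00860


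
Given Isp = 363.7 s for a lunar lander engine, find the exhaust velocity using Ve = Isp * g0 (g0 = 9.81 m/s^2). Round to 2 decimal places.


Step 1: Ve = Isp * g0 = 363.7 * 9.81
Step 2: Ve = 3567.90 m/s

3567.90


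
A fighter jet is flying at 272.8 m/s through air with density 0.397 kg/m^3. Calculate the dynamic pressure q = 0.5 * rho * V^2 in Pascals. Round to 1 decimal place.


Step 1: V^2 = 272.8^2 = 74419.84
Step 2: q = 0.5 * 0.397 * 74419.84
Step 3: q = 14772.3 Pa

14772.3


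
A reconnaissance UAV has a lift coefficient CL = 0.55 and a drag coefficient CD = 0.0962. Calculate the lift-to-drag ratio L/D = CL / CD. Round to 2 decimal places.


Step 1: L/D = CL / CD = 0.55 / 0.0962
Step 2: L/D = 5.72

5.72


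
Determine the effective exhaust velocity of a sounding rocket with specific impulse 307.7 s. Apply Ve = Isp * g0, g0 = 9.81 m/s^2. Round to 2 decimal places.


Step 1: Ve = Isp * g0 = 307.7 * 9.81
Step 2: Ve = 3018.54 m/s

3018.54


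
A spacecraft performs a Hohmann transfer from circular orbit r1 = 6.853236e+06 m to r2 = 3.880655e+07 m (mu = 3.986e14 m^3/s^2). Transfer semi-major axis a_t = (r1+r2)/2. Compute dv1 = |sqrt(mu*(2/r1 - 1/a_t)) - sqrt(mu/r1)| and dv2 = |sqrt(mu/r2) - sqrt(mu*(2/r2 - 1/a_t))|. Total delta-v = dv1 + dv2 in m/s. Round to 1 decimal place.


Step 1: Transfer semi-major axis a_t = (6.853236e+06 + 3.880655e+07) / 2 = 2.282989e+07 m
Step 2: v1 (circular at r1) = sqrt(mu/r1) = 7626.42 m/s
Step 3: v_t1 = sqrt(mu*(2/r1 - 1/a_t)) = 9943.09 m/s
Step 4: dv1 = |9943.09 - 7626.42| = 2316.67 m/s
Step 5: v2 (circular at r2) = 3204.91 m/s, v_t2 = 1755.95 m/s
Step 6: dv2 = |3204.91 - 1755.95| = 1448.96 m/s
Step 7: Total delta-v = 2316.67 + 1448.96 = 3765.6 m/s

3765.6


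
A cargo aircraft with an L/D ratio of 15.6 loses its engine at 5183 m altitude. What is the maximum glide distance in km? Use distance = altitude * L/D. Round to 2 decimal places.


Step 1: Glide distance = altitude * L/D = 5183 * 15.6 = 80854.8 m
Step 2: Convert to km: 80854.8 / 1000 = 80.85 km

80.85


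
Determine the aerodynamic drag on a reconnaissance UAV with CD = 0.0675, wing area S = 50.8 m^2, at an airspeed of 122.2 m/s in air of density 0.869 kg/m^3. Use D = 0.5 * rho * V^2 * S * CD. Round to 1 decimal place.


Step 1: Dynamic pressure q = 0.5 * 0.869 * 122.2^2 = 6488.319 Pa
Step 2: Drag D = q * S * CD = 6488.319 * 50.8 * 0.0675
Step 3: D = 22248.4 N

22248.4


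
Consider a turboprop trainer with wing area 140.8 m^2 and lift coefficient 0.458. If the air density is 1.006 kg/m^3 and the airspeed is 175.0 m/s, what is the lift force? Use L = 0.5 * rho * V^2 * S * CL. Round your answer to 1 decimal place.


Step 1: Calculate dynamic pressure q = 0.5 * 1.006 * 175.0^2 = 0.5 * 1.006 * 30625.0 = 15404.375 Pa
Step 2: Multiply by wing area and lift coefficient: L = 15404.375 * 140.8 * 0.458
Step 3: L = 2168936.0 * 0.458 = 993372.7 N

993372.7


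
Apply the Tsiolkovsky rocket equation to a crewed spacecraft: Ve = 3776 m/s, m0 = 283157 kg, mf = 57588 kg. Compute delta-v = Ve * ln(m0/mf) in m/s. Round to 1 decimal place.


Step 1: Mass ratio m0/mf = 283157 / 57588 = 4.916945
Step 2: ln(4.916945) = 1.592687
Step 3: delta-v = 3776 * 1.592687 = 6014.0 m/s

6014.0


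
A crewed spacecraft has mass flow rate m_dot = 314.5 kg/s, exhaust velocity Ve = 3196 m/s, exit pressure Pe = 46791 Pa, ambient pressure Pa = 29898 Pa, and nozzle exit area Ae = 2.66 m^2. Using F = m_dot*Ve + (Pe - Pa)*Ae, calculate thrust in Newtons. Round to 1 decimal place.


Step 1: Momentum thrust = m_dot * Ve = 314.5 * 3196 = 1005142.0 N
Step 2: Pressure thrust = (Pe - Pa) * Ae = (46791 - 29898) * 2.66 = 44935.38 N
Step 3: Total thrust F = 1005142.0 + 44935.38 = 1050077.4 N

1050077.4


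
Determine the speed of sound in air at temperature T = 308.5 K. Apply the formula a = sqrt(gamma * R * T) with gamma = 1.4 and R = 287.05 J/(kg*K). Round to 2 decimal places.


Step 1: gamma * R * T = 1.4 * 287.05 * 308.5 = 123976.895
Step 2: a = sqrt(123976.895) = 352.10 m/s

352.10


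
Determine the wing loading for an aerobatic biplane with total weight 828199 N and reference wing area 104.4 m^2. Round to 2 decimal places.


Step 1: Wing loading = W / S = 828199 / 104.4
Step 2: Wing loading = 7932.94 N/m^2

7932.94


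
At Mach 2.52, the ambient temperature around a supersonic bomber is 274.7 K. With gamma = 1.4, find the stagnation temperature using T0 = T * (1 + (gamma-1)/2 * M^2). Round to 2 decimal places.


Step 1: (gamma-1)/2 = 0.2
Step 2: M^2 = 6.3504
Step 3: 1 + 0.2 * 6.3504 = 2.27008
Step 4: T0 = 274.7 * 2.27008 = 623.59 K

623.59


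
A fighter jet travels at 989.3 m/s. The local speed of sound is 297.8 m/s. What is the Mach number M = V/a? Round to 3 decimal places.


Step 1: M = V / a = 989.3 / 297.8
Step 2: M = 3.322

3.322


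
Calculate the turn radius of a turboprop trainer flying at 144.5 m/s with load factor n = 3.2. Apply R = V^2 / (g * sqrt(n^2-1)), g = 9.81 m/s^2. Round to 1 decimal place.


Step 1: V^2 = 144.5^2 = 20880.25
Step 2: n^2 - 1 = 3.2^2 - 1 = 9.24
Step 3: sqrt(9.24) = 3.039737
Step 4: R = 20880.25 / (9.81 * 3.039737) = 700.2 m

700.2


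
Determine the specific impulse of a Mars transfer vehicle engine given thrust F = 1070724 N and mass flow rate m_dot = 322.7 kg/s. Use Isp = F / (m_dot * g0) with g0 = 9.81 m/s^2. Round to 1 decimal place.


Step 1: m_dot * g0 = 322.7 * 9.81 = 3165.69
Step 2: Isp = 1070724 / 3165.69 = 338.2 s

338.2


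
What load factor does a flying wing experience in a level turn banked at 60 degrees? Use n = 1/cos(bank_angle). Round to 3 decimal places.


Step 1: Convert 60 degrees to radians = 1.047198
Step 2: cos(60 deg) = 0.5
Step 3: n = 1 / 0.5 = 2.000

2.000


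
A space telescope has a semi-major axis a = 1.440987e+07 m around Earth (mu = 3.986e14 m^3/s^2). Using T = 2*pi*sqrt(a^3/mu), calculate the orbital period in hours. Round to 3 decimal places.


Step 1: a^3 / mu = 2.992128e+21 / 3.986e14 = 7.506593e+06
Step 2: sqrt(7.506593e+06) = 2739.8163 s
Step 3: T = 2*pi * 2739.8163 = 17214.77 s
Step 4: T in hours = 17214.77 / 3600 = 4.782 hours

4.782


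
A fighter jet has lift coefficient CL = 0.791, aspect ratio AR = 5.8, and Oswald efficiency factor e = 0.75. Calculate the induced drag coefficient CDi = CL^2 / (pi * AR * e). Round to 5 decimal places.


Step 1: CL^2 = 0.791^2 = 0.625681
Step 2: pi * AR * e = 3.14159 * 5.8 * 0.75 = 13.665928
Step 3: CDi = 0.625681 / 13.665928 = 0.04578

0.04578


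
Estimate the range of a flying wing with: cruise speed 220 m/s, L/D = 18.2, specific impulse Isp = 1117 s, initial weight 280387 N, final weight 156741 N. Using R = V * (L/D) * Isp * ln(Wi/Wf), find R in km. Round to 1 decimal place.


Step 1: Coefficient = V * (L/D) * Isp = 220 * 18.2 * 1117 = 4472468.0 m
Step 2: Wi/Wf = 280387 / 156741 = 1.788856
Step 3: ln(1.788856) = 0.581576
Step 4: R = 4472468.0 * 0.581576 = 2601080.2 m = 2601.1 km

2601.1


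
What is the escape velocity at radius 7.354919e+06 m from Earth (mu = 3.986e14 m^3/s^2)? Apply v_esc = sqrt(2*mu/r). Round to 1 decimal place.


Step 1: 2*mu/r = 2 * 3.986e14 / 7.354919e+06 = 108390044.8122
Step 2: v_esc = sqrt(108390044.8122) = 10411.1 m/s

10411.1


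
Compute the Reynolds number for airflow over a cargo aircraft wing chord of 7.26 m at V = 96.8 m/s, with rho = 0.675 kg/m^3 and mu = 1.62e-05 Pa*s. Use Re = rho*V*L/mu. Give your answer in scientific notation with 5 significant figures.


Step 1: Numerator = rho * V * L = 0.675 * 96.8 * 7.26 = 474.3684
Step 2: Re = 474.3684 / 1.62e-05
Step 3: Re = 2.9282e+07

2.9282e+07


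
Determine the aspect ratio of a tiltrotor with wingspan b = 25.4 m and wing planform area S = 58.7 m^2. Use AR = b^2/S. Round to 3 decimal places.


Step 1: b^2 = 25.4^2 = 645.16
Step 2: AR = 645.16 / 58.7 = 10.991

10.991


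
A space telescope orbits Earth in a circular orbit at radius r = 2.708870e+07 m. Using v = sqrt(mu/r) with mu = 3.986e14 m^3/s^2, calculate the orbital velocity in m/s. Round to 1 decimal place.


Step 1: mu / r = 3.986e14 / 2.708870e+07 = 14714622.7025
Step 2: v = sqrt(14714622.7025) = 3836.0 m/s

3836.0


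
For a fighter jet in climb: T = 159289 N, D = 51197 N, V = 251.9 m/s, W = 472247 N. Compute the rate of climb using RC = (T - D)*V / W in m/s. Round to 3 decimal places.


Step 1: Excess thrust = T - D = 159289 - 51197 = 108092 N
Step 2: Excess power = 108092 * 251.9 = 27228374.8 W
Step 3: RC = 27228374.8 / 472247 = 57.657 m/s

57.657


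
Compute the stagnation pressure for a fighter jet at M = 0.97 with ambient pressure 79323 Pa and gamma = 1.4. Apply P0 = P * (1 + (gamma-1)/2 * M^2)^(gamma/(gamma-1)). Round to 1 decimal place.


Step 1: (gamma-1)/2 * M^2 = 0.2 * 0.9409 = 0.18818
Step 2: 1 + 0.18818 = 1.18818
Step 3: Exponent gamma/(gamma-1) = 3.5
Step 4: P0 = 79323 * 1.18818^3.5 = 145039.7 Pa

145039.7


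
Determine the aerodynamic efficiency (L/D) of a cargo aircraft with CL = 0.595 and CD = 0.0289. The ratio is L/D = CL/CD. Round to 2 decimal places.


Step 1: L/D = CL / CD = 0.595 / 0.0289
Step 2: L/D = 20.59

20.59


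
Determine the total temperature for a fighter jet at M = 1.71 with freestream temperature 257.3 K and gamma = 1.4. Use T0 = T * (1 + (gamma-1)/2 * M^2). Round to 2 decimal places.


Step 1: (gamma-1)/2 = 0.2
Step 2: M^2 = 2.9241
Step 3: 1 + 0.2 * 2.9241 = 1.58482
Step 4: T0 = 257.3 * 1.58482 = 407.77 K

407.77


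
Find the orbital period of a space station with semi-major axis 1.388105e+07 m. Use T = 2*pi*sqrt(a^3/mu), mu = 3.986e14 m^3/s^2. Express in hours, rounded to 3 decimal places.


Step 1: a^3 / mu = 2.674650e+21 / 3.986e14 = 6.710110e+06
Step 2: sqrt(6.710110e+06) = 2590.3881 s
Step 3: T = 2*pi * 2590.3881 = 16275.89 s
Step 4: T in hours = 16275.89 / 3600 = 4.521 hours

4.521


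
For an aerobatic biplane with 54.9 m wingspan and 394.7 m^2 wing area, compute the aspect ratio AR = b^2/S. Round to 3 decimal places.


Step 1: b^2 = 54.9^2 = 3014.01
Step 2: AR = 3014.01 / 394.7 = 7.636

7.636


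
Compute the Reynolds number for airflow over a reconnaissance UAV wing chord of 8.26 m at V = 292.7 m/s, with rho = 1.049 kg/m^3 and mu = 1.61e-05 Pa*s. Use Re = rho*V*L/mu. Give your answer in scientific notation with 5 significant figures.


Step 1: Numerator = rho * V * L = 1.049 * 292.7 * 8.26 = 2536.169398
Step 2: Re = 2536.169398 / 1.61e-05
Step 3: Re = 1.5753e+08

1.5753e+08


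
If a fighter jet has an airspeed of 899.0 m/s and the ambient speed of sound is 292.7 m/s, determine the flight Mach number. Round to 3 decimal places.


Step 1: M = V / a = 899.0 / 292.7
Step 2: M = 3.071

3.071


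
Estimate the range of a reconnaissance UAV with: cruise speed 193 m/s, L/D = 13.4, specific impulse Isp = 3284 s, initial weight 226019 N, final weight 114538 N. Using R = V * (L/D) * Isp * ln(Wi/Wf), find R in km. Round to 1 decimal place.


Step 1: Coefficient = V * (L/D) * Isp = 193 * 13.4 * 3284 = 8493080.8 m
Step 2: Wi/Wf = 226019 / 114538 = 1.97331
Step 3: ln(1.97331) = 0.679712
Step 4: R = 8493080.8 * 0.679712 = 5772852.5 m = 5772.9 km

5772.9


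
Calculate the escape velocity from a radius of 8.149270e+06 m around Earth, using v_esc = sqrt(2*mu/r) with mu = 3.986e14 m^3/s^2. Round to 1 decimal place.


Step 1: 2*mu/r = 2 * 3.986e14 / 8.149270e+06 = 97824713.1338
Step 2: v_esc = sqrt(97824713.1338) = 9890.6 m/s

9890.6


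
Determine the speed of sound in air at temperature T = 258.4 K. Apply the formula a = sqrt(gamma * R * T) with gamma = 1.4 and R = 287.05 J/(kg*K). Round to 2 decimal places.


Step 1: gamma * R * T = 1.4 * 287.05 * 258.4 = 103843.208
Step 2: a = sqrt(103843.208) = 322.25 m/s

322.25


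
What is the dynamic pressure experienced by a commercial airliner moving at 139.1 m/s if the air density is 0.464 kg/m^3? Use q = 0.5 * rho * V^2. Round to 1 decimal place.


Step 1: V^2 = 139.1^2 = 19348.81
Step 2: q = 0.5 * 0.464 * 19348.81
Step 3: q = 4488.9 Pa

4488.9


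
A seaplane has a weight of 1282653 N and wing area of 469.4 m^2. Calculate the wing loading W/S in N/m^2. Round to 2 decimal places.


Step 1: Wing loading = W / S = 1282653 / 469.4
Step 2: Wing loading = 2732.54 N/m^2

2732.54


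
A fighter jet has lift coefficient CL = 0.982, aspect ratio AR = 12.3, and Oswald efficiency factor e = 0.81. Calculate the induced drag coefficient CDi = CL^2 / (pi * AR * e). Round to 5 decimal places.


Step 1: CL^2 = 0.982^2 = 0.964324
Step 2: pi * AR * e = 3.14159 * 12.3 * 0.81 = 31.299688
Step 3: CDi = 0.964324 / 31.299688 = 0.03081

0.03081


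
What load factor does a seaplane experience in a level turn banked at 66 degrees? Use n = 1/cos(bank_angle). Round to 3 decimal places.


Step 1: Convert 66 degrees to radians = 1.151917
Step 2: cos(66 deg) = 0.406737
Step 3: n = 1 / 0.406737 = 2.459

2.459


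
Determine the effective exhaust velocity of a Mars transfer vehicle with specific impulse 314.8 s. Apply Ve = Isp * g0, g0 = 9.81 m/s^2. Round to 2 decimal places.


Step 1: Ve = Isp * g0 = 314.8 * 9.81
Step 2: Ve = 3088.19 m/s

3088.19


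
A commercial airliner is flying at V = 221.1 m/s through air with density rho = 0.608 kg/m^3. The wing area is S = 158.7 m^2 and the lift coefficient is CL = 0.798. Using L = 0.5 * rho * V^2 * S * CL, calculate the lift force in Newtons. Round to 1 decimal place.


Step 1: Calculate dynamic pressure q = 0.5 * 0.608 * 221.1^2 = 0.5 * 0.608 * 48885.21 = 14861.1038 Pa
Step 2: Multiply by wing area and lift coefficient: L = 14861.1038 * 158.7 * 0.798
Step 3: L = 2358457.1794 * 0.798 = 1882048.8 N

1882048.8


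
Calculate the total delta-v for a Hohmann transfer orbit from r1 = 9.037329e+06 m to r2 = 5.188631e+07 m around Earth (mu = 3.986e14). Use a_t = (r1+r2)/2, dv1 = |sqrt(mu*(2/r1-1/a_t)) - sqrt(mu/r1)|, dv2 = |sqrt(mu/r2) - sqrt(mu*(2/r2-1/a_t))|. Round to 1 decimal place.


Step 1: Transfer semi-major axis a_t = (9.037329e+06 + 5.188631e+07) / 2 = 3.046182e+07 m
Step 2: v1 (circular at r1) = sqrt(mu/r1) = 6641.23 m/s
Step 3: v_t1 = sqrt(mu*(2/r1 - 1/a_t)) = 8667.56 m/s
Step 4: dv1 = |8667.56 - 6641.23| = 2026.33 m/s
Step 5: v2 (circular at r2) = 2771.67 m/s, v_t2 = 1509.68 m/s
Step 6: dv2 = |2771.67 - 1509.68| = 1262.0 m/s
Step 7: Total delta-v = 2026.33 + 1262.0 = 3288.3 m/s

3288.3


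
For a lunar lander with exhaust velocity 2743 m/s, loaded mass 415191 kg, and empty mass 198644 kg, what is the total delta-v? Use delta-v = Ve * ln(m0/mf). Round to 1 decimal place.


Step 1: Mass ratio m0/mf = 415191 / 198644 = 2.090126
Step 2: ln(2.090126) = 0.737224
Step 3: delta-v = 2743 * 0.737224 = 2022.2 m/s

2022.2


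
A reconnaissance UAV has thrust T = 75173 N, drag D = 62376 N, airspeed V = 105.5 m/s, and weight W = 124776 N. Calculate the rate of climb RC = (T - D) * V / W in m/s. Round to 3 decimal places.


Step 1: Excess thrust = T - D = 75173 - 62376 = 12797 N
Step 2: Excess power = 12797 * 105.5 = 1350083.5 W
Step 3: RC = 1350083.5 / 124776 = 10.820 m/s

10.820


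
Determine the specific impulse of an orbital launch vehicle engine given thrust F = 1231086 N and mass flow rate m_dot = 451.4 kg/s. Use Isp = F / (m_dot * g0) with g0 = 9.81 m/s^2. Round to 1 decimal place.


Step 1: m_dot * g0 = 451.4 * 9.81 = 4428.23
Step 2: Isp = 1231086 / 4428.23 = 278.0 s

278.0


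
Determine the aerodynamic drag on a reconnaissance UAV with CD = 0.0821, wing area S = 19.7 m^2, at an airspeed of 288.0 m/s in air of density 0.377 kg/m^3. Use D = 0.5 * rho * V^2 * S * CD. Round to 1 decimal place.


Step 1: Dynamic pressure q = 0.5 * 0.377 * 288.0^2 = 15634.944 Pa
Step 2: Drag D = q * S * CD = 15634.944 * 19.7 * 0.0821
Step 3: D = 25287.5 N

25287.5


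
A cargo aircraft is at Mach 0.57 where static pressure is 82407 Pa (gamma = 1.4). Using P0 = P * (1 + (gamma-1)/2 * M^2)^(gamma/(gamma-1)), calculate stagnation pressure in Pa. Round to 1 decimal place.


Step 1: (gamma-1)/2 * M^2 = 0.2 * 0.3249 = 0.06498
Step 2: 1 + 0.06498 = 1.06498
Step 3: Exponent gamma/(gamma-1) = 3.5
Step 4: P0 = 82407 * 1.06498^3.5 = 102721.0 Pa

102721.0


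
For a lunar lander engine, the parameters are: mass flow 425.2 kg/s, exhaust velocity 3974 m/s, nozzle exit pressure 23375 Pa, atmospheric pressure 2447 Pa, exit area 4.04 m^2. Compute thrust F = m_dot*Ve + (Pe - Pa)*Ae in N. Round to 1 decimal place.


Step 1: Momentum thrust = m_dot * Ve = 425.2 * 3974 = 1689744.8 N
Step 2: Pressure thrust = (Pe - Pa) * Ae = (23375 - 2447) * 4.04 = 84549.12 N
Step 3: Total thrust F = 1689744.8 + 84549.12 = 1774293.9 N

1774293.9


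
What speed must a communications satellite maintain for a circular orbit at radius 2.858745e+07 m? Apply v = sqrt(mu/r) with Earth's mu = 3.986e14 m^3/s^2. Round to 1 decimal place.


Step 1: mu / r = 3.986e14 / 2.858745e+07 = 13943181.3611
Step 2: v = sqrt(13943181.3611) = 3734.1 m/s

3734.1


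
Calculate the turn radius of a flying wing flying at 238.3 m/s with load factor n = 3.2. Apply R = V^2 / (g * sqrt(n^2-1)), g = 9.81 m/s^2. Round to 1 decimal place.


Step 1: V^2 = 238.3^2 = 56786.89
Step 2: n^2 - 1 = 3.2^2 - 1 = 9.24
Step 3: sqrt(9.24) = 3.039737
Step 4: R = 56786.89 / (9.81 * 3.039737) = 1904.3 m

1904.3


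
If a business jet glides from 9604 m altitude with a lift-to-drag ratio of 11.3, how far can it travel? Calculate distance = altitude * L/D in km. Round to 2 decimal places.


Step 1: Glide distance = altitude * L/D = 9604 * 11.3 = 108525.2 m
Step 2: Convert to km: 108525.2 / 1000 = 108.53 km

108.53


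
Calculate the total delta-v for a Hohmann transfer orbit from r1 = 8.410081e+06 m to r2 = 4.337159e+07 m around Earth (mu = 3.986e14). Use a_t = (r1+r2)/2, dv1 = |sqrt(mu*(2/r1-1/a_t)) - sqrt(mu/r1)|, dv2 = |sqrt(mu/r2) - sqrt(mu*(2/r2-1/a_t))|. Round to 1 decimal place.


Step 1: Transfer semi-major axis a_t = (8.410081e+06 + 4.337159e+07) / 2 = 2.589084e+07 m
Step 2: v1 (circular at r1) = sqrt(mu/r1) = 6884.44 m/s
Step 3: v_t1 = sqrt(mu*(2/r1 - 1/a_t)) = 8910.42 m/s
Step 4: dv1 = |8910.42 - 6884.44| = 2025.98 m/s
Step 5: v2 (circular at r2) = 3031.56 m/s, v_t2 = 1727.8 m/s
Step 6: dv2 = |3031.56 - 1727.8| = 1303.76 m/s
Step 7: Total delta-v = 2025.98 + 1303.76 = 3329.7 m/s

3329.7


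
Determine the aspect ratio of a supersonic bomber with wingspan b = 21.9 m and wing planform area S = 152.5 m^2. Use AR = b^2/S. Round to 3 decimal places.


Step 1: b^2 = 21.9^2 = 479.61
Step 2: AR = 479.61 / 152.5 = 3.145

3.145


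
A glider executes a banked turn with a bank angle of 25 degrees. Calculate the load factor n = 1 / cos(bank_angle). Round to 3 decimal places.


Step 1: Convert 25 degrees to radians = 0.436332
Step 2: cos(25 deg) = 0.906308
Step 3: n = 1 / 0.906308 = 1.103

1.103


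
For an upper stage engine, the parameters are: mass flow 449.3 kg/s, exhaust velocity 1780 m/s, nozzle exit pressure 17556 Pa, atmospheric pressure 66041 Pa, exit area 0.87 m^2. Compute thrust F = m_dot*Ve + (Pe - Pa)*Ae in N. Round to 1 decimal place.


Step 1: Momentum thrust = m_dot * Ve = 449.3 * 1780 = 799754.0 N
Step 2: Pressure thrust = (Pe - Pa) * Ae = (17556 - 66041) * 0.87 = -42181.95 N
Step 3: Total thrust F = 799754.0 + -42181.95 = 757572.1 N

757572.1


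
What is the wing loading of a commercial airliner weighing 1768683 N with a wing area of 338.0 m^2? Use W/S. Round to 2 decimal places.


Step 1: Wing loading = W / S = 1768683 / 338.0
Step 2: Wing loading = 5232.79 N/m^2

5232.79


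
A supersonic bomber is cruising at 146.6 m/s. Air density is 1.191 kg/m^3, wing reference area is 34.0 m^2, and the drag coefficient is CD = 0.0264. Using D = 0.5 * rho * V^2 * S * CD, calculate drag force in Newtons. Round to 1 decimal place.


Step 1: Dynamic pressure q = 0.5 * 1.191 * 146.6^2 = 12798.224 Pa
Step 2: Drag D = q * S * CD = 12798.224 * 34.0 * 0.0264
Step 3: D = 11487.7 N

11487.7


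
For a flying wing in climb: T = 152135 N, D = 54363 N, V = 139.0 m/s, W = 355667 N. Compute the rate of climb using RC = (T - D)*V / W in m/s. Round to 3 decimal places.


Step 1: Excess thrust = T - D = 152135 - 54363 = 97772 N
Step 2: Excess power = 97772 * 139.0 = 13590308.0 W
Step 3: RC = 13590308.0 / 355667 = 38.211 m/s

38.211


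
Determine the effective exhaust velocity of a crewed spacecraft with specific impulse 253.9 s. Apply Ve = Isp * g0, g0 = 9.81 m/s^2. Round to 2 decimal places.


Step 1: Ve = Isp * g0 = 253.9 * 9.81
Step 2: Ve = 2490.76 m/s

2490.76


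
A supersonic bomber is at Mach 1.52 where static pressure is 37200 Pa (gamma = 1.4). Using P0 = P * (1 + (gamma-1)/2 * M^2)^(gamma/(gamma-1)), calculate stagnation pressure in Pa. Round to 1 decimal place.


Step 1: (gamma-1)/2 * M^2 = 0.2 * 2.3104 = 0.46208
Step 2: 1 + 0.46208 = 1.46208
Step 3: Exponent gamma/(gamma-1) = 3.5
Step 4: P0 = 37200 * 1.46208^3.5 = 140585.9 Pa

140585.9


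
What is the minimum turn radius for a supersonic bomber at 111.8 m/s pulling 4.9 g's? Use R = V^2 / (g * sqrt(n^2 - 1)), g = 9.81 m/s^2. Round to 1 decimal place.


Step 1: V^2 = 111.8^2 = 12499.24
Step 2: n^2 - 1 = 4.9^2 - 1 = 23.01
Step 3: sqrt(23.01) = 4.796874
Step 4: R = 12499.24 / (9.81 * 4.796874) = 265.6 m

265.6


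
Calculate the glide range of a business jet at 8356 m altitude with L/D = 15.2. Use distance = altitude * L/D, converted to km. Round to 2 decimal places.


Step 1: Glide distance = altitude * L/D = 8356 * 15.2 = 127011.2 m
Step 2: Convert to km: 127011.2 / 1000 = 127.01 km

127.01


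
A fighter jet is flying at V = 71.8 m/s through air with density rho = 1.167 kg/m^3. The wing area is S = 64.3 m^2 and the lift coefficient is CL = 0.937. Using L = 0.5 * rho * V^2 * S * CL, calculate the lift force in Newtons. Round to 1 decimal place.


Step 1: Calculate dynamic pressure q = 0.5 * 1.167 * 71.8^2 = 0.5 * 1.167 * 5155.24 = 3008.0825 Pa
Step 2: Multiply by wing area and lift coefficient: L = 3008.0825 * 64.3 * 0.937
Step 3: L = 193419.7073 * 0.937 = 181234.3 N

181234.3


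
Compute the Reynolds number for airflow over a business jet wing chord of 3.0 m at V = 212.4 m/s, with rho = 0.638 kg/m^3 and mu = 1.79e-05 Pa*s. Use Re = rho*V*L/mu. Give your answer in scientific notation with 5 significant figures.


Step 1: Numerator = rho * V * L = 0.638 * 212.4 * 3.0 = 406.5336
Step 2: Re = 406.5336 / 1.79e-05
Step 3: Re = 2.2711e+07

2.2711e+07


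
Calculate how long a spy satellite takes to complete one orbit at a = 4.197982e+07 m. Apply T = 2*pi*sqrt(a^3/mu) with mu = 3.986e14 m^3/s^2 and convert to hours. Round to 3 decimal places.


Step 1: a^3 / mu = 7.398126e+22 / 3.986e14 = 1.856028e+08
Step 2: sqrt(1.856028e+08) = 13623.6103 s
Step 3: T = 2*pi * 13623.6103 = 85599.67 s
Step 4: T in hours = 85599.67 / 3600 = 23.778 hours

23.778


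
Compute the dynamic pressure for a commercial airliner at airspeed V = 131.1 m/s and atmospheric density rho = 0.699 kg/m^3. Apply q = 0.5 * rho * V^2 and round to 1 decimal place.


Step 1: V^2 = 131.1^2 = 17187.21
Step 2: q = 0.5 * 0.699 * 17187.21
Step 3: q = 6006.9 Pa

6006.9


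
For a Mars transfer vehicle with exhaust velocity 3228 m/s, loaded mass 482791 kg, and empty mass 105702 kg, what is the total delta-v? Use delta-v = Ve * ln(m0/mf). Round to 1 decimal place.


Step 1: Mass ratio m0/mf = 482791 / 105702 = 4.567473
Step 2: ln(4.567473) = 1.51896
Step 3: delta-v = 3228 * 1.51896 = 4903.2 m/s

4903.2


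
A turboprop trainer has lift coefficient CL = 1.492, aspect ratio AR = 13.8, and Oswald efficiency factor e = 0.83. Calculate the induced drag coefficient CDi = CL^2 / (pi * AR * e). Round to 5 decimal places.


Step 1: CL^2 = 1.492^2 = 2.226064
Step 2: pi * AR * e = 3.14159 * 13.8 * 0.83 = 35.983802
Step 3: CDi = 2.226064 / 35.983802 = 0.06186

0.06186


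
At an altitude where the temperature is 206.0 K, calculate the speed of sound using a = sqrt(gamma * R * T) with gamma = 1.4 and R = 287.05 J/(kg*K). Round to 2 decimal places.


Step 1: gamma * R * T = 1.4 * 287.05 * 206.0 = 82785.22
Step 2: a = sqrt(82785.22) = 287.72 m/s

287.72


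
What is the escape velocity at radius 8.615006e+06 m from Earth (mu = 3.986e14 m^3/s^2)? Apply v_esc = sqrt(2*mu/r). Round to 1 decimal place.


Step 1: 2*mu/r = 2 * 3.986e14 / 8.615006e+06 = 92536209.4931
Step 2: v_esc = sqrt(92536209.4931) = 9619.6 m/s

9619.6


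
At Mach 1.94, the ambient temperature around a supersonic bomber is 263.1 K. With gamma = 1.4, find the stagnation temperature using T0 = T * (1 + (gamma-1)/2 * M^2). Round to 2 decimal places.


Step 1: (gamma-1)/2 = 0.2
Step 2: M^2 = 3.7636
Step 3: 1 + 0.2 * 3.7636 = 1.75272
Step 4: T0 = 263.1 * 1.75272 = 461.14 K

461.14


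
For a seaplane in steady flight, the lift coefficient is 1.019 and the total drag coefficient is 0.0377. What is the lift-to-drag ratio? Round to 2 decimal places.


Step 1: L/D = CL / CD = 1.019 / 0.0377
Step 2: L/D = 27.03

27.03


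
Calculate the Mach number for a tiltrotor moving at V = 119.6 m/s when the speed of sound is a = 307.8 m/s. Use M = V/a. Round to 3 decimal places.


Step 1: M = V / a = 119.6 / 307.8
Step 2: M = 0.389

0.389


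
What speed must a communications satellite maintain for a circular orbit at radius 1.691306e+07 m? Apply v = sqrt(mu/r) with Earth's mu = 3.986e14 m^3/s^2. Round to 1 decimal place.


Step 1: mu / r = 3.986e14 / 1.691306e+07 = 23567586.2322
Step 2: v = sqrt(23567586.2322) = 4854.6 m/s

4854.6


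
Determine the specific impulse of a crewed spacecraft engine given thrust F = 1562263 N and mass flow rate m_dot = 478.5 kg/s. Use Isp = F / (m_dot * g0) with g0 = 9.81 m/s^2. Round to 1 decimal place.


Step 1: m_dot * g0 = 478.5 * 9.81 = 4694.09
Step 2: Isp = 1562263 / 4694.09 = 332.8 s

332.8


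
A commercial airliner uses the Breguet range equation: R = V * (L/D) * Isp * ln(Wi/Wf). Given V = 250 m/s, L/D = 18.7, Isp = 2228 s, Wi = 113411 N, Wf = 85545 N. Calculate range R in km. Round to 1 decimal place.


Step 1: Coefficient = V * (L/D) * Isp = 250 * 18.7 * 2228 = 10415900.0 m
Step 2: Wi/Wf = 113411 / 85545 = 1.325747
Step 3: ln(1.325747) = 0.281976
Step 4: R = 10415900.0 * 0.281976 = 2937032.1 m = 2937.0 km

2937.0


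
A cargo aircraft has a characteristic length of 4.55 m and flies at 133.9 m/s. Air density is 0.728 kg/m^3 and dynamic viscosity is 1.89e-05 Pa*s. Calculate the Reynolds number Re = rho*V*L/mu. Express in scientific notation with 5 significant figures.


Step 1: Numerator = rho * V * L = 0.728 * 133.9 * 4.55 = 443.53036
Step 2: Re = 443.53036 / 1.89e-05
Step 3: Re = 2.3467e+07

2.3467e+07


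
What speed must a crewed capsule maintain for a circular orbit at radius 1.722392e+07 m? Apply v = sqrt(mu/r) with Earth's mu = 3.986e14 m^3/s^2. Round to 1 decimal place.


Step 1: mu / r = 3.986e14 / 1.722392e+07 = 23142234.7526
Step 2: v = sqrt(23142234.7526) = 4810.6 m/s

4810.6


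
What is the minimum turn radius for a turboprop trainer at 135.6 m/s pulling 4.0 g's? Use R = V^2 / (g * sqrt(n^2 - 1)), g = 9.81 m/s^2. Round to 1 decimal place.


Step 1: V^2 = 135.6^2 = 18387.36
Step 2: n^2 - 1 = 4.0^2 - 1 = 15.0
Step 3: sqrt(15.0) = 3.872983
Step 4: R = 18387.36 / (9.81 * 3.872983) = 484.0 m

484.0


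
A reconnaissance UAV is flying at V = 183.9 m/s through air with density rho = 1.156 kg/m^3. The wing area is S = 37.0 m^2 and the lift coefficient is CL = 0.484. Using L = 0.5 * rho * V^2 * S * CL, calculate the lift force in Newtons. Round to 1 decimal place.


Step 1: Calculate dynamic pressure q = 0.5 * 1.156 * 183.9^2 = 0.5 * 1.156 * 33819.21 = 19547.5034 Pa
Step 2: Multiply by wing area and lift coefficient: L = 19547.5034 * 37.0 * 0.484
Step 3: L = 723257.6251 * 0.484 = 350056.7 N

350056.7


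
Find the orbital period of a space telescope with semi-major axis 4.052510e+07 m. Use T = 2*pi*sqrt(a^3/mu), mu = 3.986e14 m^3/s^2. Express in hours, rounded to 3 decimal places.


Step 1: a^3 / mu = 6.655371e+22 / 3.986e14 = 1.669687e+08
Step 2: sqrt(1.669687e+08) = 12921.6358 s
Step 3: T = 2*pi * 12921.6358 = 81189.03 s
Step 4: T in hours = 81189.03 / 3600 = 22.553 hours

22.553


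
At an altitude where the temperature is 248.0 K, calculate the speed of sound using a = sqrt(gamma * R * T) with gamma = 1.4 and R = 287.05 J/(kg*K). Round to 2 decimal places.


Step 1: gamma * R * T = 1.4 * 287.05 * 248.0 = 99663.76
Step 2: a = sqrt(99663.76) = 315.70 m/s

315.70


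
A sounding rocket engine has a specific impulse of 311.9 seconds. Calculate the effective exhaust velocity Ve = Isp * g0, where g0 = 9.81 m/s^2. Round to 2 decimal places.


Step 1: Ve = Isp * g0 = 311.9 * 9.81
Step 2: Ve = 3059.74 m/s

3059.74


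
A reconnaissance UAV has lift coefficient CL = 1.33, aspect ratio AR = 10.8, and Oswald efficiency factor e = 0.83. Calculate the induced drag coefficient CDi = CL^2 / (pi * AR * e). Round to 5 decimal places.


Step 1: CL^2 = 1.33^2 = 1.7689
Step 2: pi * AR * e = 3.14159 * 10.8 * 0.83 = 28.161237
Step 3: CDi = 1.7689 / 28.161237 = 0.06281

0.06281


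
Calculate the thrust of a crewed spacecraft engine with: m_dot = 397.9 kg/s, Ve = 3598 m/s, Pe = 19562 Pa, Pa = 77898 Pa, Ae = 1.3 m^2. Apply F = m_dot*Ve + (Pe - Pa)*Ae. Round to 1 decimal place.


Step 1: Momentum thrust = m_dot * Ve = 397.9 * 3598 = 1431644.2 N
Step 2: Pressure thrust = (Pe - Pa) * Ae = (19562 - 77898) * 1.3 = -75836.8 N
Step 3: Total thrust F = 1431644.2 + -75836.8 = 1355807.4 N

1355807.4


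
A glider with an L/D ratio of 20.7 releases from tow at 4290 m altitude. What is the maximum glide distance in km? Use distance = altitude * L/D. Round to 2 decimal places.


Step 1: Glide distance = altitude * L/D = 4290 * 20.7 = 88803.0 m
Step 2: Convert to km: 88803.0 / 1000 = 88.80 km

88.80


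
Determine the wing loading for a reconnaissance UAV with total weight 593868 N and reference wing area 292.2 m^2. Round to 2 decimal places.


Step 1: Wing loading = W / S = 593868 / 292.2
Step 2: Wing loading = 2032.40 N/m^2

2032.40


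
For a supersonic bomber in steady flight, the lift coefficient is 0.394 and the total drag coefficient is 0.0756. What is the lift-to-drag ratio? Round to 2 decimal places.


Step 1: L/D = CL / CD = 0.394 / 0.0756
Step 2: L/D = 5.21

5.21


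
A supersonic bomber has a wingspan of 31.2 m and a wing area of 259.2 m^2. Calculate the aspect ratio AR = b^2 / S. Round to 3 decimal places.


Step 1: b^2 = 31.2^2 = 973.44
Step 2: AR = 973.44 / 259.2 = 3.756

3.756


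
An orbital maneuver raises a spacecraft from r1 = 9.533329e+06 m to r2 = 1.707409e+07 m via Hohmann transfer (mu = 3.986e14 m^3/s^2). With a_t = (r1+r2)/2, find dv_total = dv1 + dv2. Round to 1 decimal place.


Step 1: Transfer semi-major axis a_t = (9.533329e+06 + 1.707409e+07) / 2 = 1.330371e+07 m
Step 2: v1 (circular at r1) = sqrt(mu/r1) = 6466.16 m/s
Step 3: v_t1 = sqrt(mu*(2/r1 - 1/a_t)) = 7325.36 m/s
Step 4: dv1 = |7325.36 - 6466.16| = 859.2 m/s
Step 5: v2 (circular at r2) = 4831.7 m/s, v_t2 = 4090.12 m/s
Step 6: dv2 = |4831.7 - 4090.12| = 741.58 m/s
Step 7: Total delta-v = 859.2 + 741.58 = 1600.8 m/s

1600.8


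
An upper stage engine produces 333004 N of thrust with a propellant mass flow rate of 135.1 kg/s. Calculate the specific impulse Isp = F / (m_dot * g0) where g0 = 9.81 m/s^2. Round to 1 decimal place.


Step 1: m_dot * g0 = 135.1 * 9.81 = 1325.33
Step 2: Isp = 333004 / 1325.33 = 251.3 s

251.3


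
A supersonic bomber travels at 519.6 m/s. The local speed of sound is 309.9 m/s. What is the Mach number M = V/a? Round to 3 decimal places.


Step 1: M = V / a = 519.6 / 309.9
Step 2: M = 1.677

1.677


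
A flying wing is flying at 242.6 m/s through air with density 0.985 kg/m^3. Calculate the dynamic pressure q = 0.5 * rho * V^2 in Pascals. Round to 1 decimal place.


Step 1: V^2 = 242.6^2 = 58854.76
Step 2: q = 0.5 * 0.985 * 58854.76
Step 3: q = 28986.0 Pa

28986.0


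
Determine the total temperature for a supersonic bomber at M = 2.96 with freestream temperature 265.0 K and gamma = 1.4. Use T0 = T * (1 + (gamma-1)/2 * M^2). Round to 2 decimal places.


Step 1: (gamma-1)/2 = 0.2
Step 2: M^2 = 8.7616
Step 3: 1 + 0.2 * 8.7616 = 2.75232
Step 4: T0 = 265.0 * 2.75232 = 729.36 K

729.36


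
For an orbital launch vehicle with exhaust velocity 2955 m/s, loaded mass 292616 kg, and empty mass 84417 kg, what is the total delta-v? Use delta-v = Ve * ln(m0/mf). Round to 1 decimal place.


Step 1: Mass ratio m0/mf = 292616 / 84417 = 3.466316
Step 2: ln(3.466316) = 1.243092
Step 3: delta-v = 2955 * 1.243092 = 3673.3 m/s

3673.3


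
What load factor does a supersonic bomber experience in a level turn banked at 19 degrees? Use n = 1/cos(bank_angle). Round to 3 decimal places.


Step 1: Convert 19 degrees to radians = 0.331613
Step 2: cos(19 deg) = 0.945519
Step 3: n = 1 / 0.945519 = 1.058

1.058


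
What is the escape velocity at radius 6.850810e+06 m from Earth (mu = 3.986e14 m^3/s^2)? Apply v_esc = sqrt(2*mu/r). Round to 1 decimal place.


Step 1: 2*mu/r = 2 * 3.986e14 / 6.850810e+06 = 116365802.0001
Step 2: v_esc = sqrt(116365802.0001) = 10787.3 m/s

10787.3


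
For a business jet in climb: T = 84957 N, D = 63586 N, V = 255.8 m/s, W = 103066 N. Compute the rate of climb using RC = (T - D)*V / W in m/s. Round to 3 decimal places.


Step 1: Excess thrust = T - D = 84957 - 63586 = 21371 N
Step 2: Excess power = 21371 * 255.8 = 5466701.8 W
Step 3: RC = 5466701.8 / 103066 = 53.041 m/s

53.041


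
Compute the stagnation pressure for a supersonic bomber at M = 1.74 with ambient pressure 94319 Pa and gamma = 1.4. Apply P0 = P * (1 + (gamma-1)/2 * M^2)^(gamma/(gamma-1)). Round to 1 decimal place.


Step 1: (gamma-1)/2 * M^2 = 0.2 * 3.0276 = 0.60552
Step 2: 1 + 0.60552 = 1.60552
Step 3: Exponent gamma/(gamma-1) = 3.5
Step 4: P0 = 94319 * 1.60552^3.5 = 494600.1 Pa

494600.1


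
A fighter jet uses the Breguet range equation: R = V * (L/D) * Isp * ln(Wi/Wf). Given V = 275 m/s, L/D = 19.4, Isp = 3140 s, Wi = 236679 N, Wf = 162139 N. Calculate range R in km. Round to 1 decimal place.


Step 1: Coefficient = V * (L/D) * Isp = 275 * 19.4 * 3140 = 16751900.0 m
Step 2: Wi/Wf = 236679 / 162139 = 1.459729
Step 3: ln(1.459729) = 0.378251
Step 4: R = 16751900.0 * 0.378251 = 6336419.6 m = 6336.4 km

6336.4


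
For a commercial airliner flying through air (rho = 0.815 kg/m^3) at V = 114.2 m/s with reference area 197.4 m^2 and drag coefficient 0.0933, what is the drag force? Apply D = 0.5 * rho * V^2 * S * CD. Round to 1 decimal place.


Step 1: Dynamic pressure q = 0.5 * 0.815 * 114.2^2 = 5314.4683 Pa
Step 2: Drag D = q * S * CD = 5314.4683 * 197.4 * 0.0933
Step 3: D = 97878.8 N

97878.8


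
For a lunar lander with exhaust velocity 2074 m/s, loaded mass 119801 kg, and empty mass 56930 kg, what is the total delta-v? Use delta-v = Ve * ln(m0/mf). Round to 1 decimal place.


Step 1: Mass ratio m0/mf = 119801 / 56930 = 2.104356
Step 2: ln(2.104356) = 0.74401
Step 3: delta-v = 2074 * 0.74401 = 1543.1 m/s

1543.1


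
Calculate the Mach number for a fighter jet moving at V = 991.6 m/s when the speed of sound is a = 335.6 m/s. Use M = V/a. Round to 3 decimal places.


Step 1: M = V / a = 991.6 / 335.6
Step 2: M = 2.955

2.955


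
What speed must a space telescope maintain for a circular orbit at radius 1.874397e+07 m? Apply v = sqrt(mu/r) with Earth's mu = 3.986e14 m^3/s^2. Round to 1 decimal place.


Step 1: mu / r = 3.986e14 / 1.874397e+07 = 21265505.6533
Step 2: v = sqrt(21265505.6533) = 4611.5 m/s

4611.5


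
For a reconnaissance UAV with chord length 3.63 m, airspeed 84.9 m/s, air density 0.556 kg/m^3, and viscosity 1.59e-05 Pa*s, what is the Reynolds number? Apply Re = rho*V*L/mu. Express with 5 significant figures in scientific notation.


Step 1: Numerator = rho * V * L = 0.556 * 84.9 * 3.63 = 171.351972
Step 2: Re = 171.351972 / 1.59e-05
Step 3: Re = 1.0777e+07

1.0777e+07


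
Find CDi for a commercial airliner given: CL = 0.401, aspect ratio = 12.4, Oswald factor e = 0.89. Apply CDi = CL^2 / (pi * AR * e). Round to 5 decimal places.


Step 1: CL^2 = 0.401^2 = 0.160801
Step 2: pi * AR * e = 3.14159 * 12.4 * 0.89 = 34.670617
Step 3: CDi = 0.160801 / 34.670617 = 0.00464

0.00464


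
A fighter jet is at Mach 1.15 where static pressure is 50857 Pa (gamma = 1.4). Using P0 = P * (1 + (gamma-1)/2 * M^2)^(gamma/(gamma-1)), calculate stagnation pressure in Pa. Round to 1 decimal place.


Step 1: (gamma-1)/2 * M^2 = 0.2 * 1.3225 = 0.2645
Step 2: 1 + 0.2645 = 1.2645
Step 3: Exponent gamma/(gamma-1) = 3.5
Step 4: P0 = 50857 * 1.2645^3.5 = 115629.0 Pa

115629.0


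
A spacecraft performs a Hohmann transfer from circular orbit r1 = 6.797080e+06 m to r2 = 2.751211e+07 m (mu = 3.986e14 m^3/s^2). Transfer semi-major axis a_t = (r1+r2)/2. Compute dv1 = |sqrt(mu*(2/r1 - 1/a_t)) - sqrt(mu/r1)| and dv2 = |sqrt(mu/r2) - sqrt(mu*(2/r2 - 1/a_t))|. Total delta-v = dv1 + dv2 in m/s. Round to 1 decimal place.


Step 1: Transfer semi-major axis a_t = (6.797080e+06 + 2.751211e+07) / 2 = 1.715460e+07 m
Step 2: v1 (circular at r1) = sqrt(mu/r1) = 7657.86 m/s
Step 3: v_t1 = sqrt(mu*(2/r1 - 1/a_t)) = 9697.93 m/s
Step 4: dv1 = |9697.93 - 7657.86| = 2040.07 m/s
Step 5: v2 (circular at r2) = 3806.33 m/s, v_t2 = 2395.95 m/s
Step 6: dv2 = |3806.33 - 2395.95| = 1410.38 m/s
Step 7: Total delta-v = 2040.07 + 1410.38 = 3450.5 m/s

3450.5


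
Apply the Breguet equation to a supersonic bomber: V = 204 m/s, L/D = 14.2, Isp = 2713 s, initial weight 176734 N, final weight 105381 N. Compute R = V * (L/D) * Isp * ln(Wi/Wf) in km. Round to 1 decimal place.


Step 1: Coefficient = V * (L/D) * Isp = 204 * 14.2 * 2713 = 7859018.4 m
Step 2: Wi/Wf = 176734 / 105381 = 1.677095
Step 3: ln(1.677095) = 0.517063
Step 4: R = 7859018.4 * 0.517063 = 4063611.0 m = 4063.6 km

4063.6


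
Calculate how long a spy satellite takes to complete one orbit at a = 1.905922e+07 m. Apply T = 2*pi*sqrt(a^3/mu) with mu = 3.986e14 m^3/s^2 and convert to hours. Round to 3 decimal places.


Step 1: a^3 / mu = 6.923335e+21 / 3.986e14 = 1.736913e+07
Step 2: sqrt(1.736913e+07) = 4167.6289 s
Step 3: T = 2*pi * 4167.6289 = 26185.98 s
Step 4: T in hours = 26185.98 / 3600 = 7.274 hours

7.274


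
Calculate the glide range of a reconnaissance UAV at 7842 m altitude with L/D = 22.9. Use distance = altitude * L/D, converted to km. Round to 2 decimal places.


Step 1: Glide distance = altitude * L/D = 7842 * 22.9 = 179581.8 m
Step 2: Convert to km: 179581.8 / 1000 = 179.58 km

179.58


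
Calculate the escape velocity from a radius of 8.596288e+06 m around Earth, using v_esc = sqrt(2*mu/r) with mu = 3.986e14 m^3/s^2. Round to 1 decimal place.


Step 1: 2*mu/r = 2 * 3.986e14 / 8.596288e+06 = 92737702.5991
Step 2: v_esc = sqrt(92737702.5991) = 9630.0 m/s

9630.0
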